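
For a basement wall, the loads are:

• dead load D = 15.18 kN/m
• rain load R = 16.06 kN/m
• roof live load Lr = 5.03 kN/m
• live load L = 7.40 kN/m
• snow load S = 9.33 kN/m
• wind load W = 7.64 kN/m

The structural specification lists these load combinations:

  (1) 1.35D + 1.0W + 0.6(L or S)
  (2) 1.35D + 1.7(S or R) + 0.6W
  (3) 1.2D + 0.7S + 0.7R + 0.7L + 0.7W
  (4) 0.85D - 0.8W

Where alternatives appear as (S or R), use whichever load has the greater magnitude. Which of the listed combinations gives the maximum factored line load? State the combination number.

Combination 2

(L or S) → S = 9.33 kN/m; (S or R) → R = 16.06 kN/m.
(1) 1.35(15.18) + 1.0(7.64) + 0.6(9.33) = 33.73
(2) 1.35(15.18) + 1.7(16.06) + 0.6(7.64) = 52.38
(3) 1.2(15.18) + 0.7(9.33) + 0.7(16.06) + 0.7(7.40) + 0.7(7.64) = 46.52
(4) 0.85(15.18) - 0.8(7.64) = 6.79
The largest value is 52.38 kN/m from combination 2.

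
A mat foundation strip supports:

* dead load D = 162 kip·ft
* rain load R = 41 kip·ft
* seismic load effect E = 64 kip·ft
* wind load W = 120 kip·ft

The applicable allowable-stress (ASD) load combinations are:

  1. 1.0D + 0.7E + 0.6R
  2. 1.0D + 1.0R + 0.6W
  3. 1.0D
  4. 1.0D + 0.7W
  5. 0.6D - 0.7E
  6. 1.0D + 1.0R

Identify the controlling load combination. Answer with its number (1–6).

1. 1.0(162) + 0.7(64) + 0.6(41) = 162.0 + 44.8 + 24.6 = 231.4
2. 1.0(162) + 1.0(41) + 0.6(120) = 162.0 + 41.0 + 72.0 = 275.0
3. 1.0(162) = 162.0
4. 1.0(162) + 0.7(120) = 162.0 + 84.0 = 246.0
5. 0.6(162) - 0.7(64) = 97.2 - 44.8 = 52.4
6. 1.0(162) + 1.0(41) = 162.0 + 41.0 = 203.0
The largest value is 275.0 kip·ft from combination 2.

Combination 2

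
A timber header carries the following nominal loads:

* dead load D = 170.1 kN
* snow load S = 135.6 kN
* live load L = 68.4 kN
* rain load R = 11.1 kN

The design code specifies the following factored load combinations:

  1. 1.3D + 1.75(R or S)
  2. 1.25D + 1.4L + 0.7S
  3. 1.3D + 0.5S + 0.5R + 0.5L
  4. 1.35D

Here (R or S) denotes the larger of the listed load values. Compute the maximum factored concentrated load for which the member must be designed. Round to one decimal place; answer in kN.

458.4 kN

(R or S) → S = 135.6 kN.
1. 1.3(170.1) + 1.75(135.6) = 221.1 + 237.3 = 458.4
2. 1.25(170.1) + 1.4(68.4) + 0.7(135.6) = 212.6 + 95.8 + 94.9 = 403.3
3. 1.3(170.1) + 0.5(135.6) + 0.5(11.1) + 0.5(68.4) = 221.1 + 67.8 + 5.6 + 34.2 = 328.7
4. 1.35(170.1) = 229.6
Combination 1 governs: P_u = 458.4 kN.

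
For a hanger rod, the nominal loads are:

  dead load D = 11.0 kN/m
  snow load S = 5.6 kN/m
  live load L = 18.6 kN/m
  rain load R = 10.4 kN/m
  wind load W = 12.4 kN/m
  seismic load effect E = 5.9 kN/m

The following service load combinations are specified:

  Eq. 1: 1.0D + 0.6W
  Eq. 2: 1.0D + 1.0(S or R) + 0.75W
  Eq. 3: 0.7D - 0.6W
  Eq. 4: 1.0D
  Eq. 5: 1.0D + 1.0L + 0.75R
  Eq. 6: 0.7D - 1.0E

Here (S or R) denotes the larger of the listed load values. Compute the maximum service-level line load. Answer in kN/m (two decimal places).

(S or R) → R = 10.4 kN/m.
Eq. 1: 1.0(11.0) + 0.6(12.4) = 11.00 + 7.44 = 18.44
Eq. 2: 1.0(11.0) + 1.0(10.4) + 0.75(12.4) = 11.00 + 10.40 + 9.30 = 30.70
Eq. 3: 0.7(11.0) - 0.6(12.4) = 7.70 - 7.44 = 0.26
Eq. 4: 1.0(11.0) = 11.00
Eq. 5: 1.0(11.0) + 1.0(18.6) + 0.75(10.4) = 11.00 + 18.60 + 7.80 = 37.40
Eq. 6: 0.7(11.0) - 1.0(5.9) = 7.70 - 5.90 = 1.80
The controlling combination is 5, giving 37.40 kN/m.

37.40 kN/m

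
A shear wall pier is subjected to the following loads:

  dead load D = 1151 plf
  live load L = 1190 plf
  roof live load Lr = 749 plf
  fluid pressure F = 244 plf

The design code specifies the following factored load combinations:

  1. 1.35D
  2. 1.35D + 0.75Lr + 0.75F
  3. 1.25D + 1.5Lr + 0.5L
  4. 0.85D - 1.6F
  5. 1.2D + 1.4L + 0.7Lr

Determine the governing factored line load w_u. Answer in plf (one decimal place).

3571.5 plf

1. 1.35(1151) = 1553.9
2. 1.35(1151) + 0.75(749) + 0.75(244) = 2298.6
3. 1.25(1151) + 1.5(749) + 0.5(1190) = 3157.3
4. 0.85(1151) - 1.6(244) = 588.0
5. 1.2(1151) + 1.4(1190) + 0.7(749) = 3571.5
Combination 5 governs: w_u = 3571.5 plf.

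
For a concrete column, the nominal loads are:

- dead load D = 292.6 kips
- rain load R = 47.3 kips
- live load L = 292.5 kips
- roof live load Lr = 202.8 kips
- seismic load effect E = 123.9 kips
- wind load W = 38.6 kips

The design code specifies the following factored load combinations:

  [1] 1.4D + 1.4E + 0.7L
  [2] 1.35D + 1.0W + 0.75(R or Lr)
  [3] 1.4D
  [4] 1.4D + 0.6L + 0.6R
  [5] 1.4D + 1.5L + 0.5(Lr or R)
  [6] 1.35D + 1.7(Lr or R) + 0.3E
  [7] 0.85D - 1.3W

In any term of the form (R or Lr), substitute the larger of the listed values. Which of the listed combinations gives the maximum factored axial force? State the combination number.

Combination 5

(R or Lr) → Lr = 202.8 kips; (Lr or R) → Lr = 202.8 kips.
[1] 1.4(292.6) + 1.4(123.9) + 0.7(292.5) = 787.85
[2] 1.35(292.6) + 1.0(38.6) + 0.75(202.8) = 585.71
[3] 1.4(292.6) = 409.64
[4] 1.4(292.6) + 0.6(292.5) + 0.6(47.3) = 613.52
[5] 1.4(292.6) + 1.5(292.5) + 0.5(202.8) = 949.79
[6] 1.35(292.6) + 1.7(202.8) + 0.3(123.9) = 776.94
[7] 0.85(292.6) - 1.3(38.6) = 198.53
The largest value is 949.79 kips from combination 5.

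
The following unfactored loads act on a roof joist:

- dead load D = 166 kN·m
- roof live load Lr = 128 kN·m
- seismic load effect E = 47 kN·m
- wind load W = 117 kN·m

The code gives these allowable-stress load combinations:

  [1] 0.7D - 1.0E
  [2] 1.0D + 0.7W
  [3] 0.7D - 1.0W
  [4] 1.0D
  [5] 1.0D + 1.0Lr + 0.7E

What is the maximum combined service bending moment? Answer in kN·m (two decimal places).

[1] 0.7(166) - 1.0(47) = 116.20 - 47.00 = 69.20
[2] 1.0(166) + 0.7(117) = 166.00 + 81.90 = 247.90
[3] 0.7(166) - 1.0(117) = 116.20 - 117.00 = -0.80
[4] 1.0(166) = 166.00
[5] 1.0(166) + 1.0(128) + 0.7(47) = 166.00 + 128.00 + 32.90 = 326.90
Maximum is from combination 5.

326.90 kN·m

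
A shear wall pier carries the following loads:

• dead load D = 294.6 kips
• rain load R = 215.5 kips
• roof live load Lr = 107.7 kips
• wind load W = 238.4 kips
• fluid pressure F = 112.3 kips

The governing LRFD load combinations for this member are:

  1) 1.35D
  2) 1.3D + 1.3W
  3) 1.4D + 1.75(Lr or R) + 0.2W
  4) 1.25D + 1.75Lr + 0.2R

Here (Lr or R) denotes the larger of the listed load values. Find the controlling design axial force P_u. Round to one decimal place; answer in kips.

837.2 kips

(Lr or R) → R = 215.5 kips.
1) 1.35(294.6) = 397.7
2) 1.3(294.6) + 1.3(238.4) = 692.9
3) 1.4(294.6) + 1.75(215.5) + 0.2(238.4) = 837.2
4) 1.25(294.6) + 1.75(107.7) + 0.2(215.5) = 599.8
The controlling combination is 3, giving 837.2 kips.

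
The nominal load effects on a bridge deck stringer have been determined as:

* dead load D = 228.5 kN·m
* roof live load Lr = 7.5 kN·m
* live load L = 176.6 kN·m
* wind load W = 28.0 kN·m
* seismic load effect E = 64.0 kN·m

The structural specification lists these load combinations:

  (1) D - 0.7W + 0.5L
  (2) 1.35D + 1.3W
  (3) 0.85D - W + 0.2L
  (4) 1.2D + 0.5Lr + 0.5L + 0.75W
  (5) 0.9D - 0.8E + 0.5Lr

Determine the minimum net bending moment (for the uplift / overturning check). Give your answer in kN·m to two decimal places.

158.20 kN·m

(1) 1.0(228.5) - 0.7(28.0) + 0.5(176.6) = 228.50 - 19.60 + 88.30 = 297.20
(2) 1.35(228.5) + 1.3(28.0) = 308.48 + 36.40 = 344.88
(3) 0.85(228.5) - 1.0(28.0) + 0.2(176.6) = 194.23 - 28.00 + 35.32 = 201.55
(4) 1.2(228.5) + 0.5(7.5) + 0.5(176.6) + 0.75(28.0) = 274.20 + 3.75 + 88.30 + 21.00 = 387.25
(5) 0.9(228.5) - 0.8(64.0) + 0.5(7.5) = 205.65 - 51.20 + 3.75 = 158.20
Combination 5 gives the minimum: 158.20 kN·m.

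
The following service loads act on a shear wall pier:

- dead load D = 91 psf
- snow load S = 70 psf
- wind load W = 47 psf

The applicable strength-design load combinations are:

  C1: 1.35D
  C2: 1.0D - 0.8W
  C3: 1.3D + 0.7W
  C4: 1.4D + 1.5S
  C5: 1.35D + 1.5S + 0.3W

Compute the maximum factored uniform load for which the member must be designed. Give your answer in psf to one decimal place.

C1: 1.35(91) = 122.9
C2: 1.0(91) - 0.8(47) = 91.0 - 37.6 = 53.4
C3: 1.3(91) + 0.7(47) = 118.3 + 32.9 = 151.2
C4: 1.4(91) + 1.5(70) = 127.4 + 105.0 = 232.4
C5: 1.35(91) + 1.5(70) + 0.3(47) = 122.9 + 105.0 + 14.1 = 242.0
The controlling combination is 5, giving 242.0 psf.

242.0 psf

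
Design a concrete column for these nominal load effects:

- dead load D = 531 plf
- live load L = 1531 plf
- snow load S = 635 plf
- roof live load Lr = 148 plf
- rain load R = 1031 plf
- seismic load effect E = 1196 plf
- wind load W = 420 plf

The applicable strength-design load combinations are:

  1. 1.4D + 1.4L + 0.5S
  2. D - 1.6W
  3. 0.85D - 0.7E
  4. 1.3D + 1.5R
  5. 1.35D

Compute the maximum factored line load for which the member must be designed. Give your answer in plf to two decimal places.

1. 1.4(531) + 1.4(1531) + 0.5(635) = 3204.30
2. 1.0(531) - 1.6(420) = -141.00
3. 0.85(531) - 0.7(1196) = -385.85
4. 1.3(531) + 1.5(1031) = 2236.80
5. 1.35(531) = 716.85
Combination 1 governs: w_u = 3204.30 plf.

3204.30 plf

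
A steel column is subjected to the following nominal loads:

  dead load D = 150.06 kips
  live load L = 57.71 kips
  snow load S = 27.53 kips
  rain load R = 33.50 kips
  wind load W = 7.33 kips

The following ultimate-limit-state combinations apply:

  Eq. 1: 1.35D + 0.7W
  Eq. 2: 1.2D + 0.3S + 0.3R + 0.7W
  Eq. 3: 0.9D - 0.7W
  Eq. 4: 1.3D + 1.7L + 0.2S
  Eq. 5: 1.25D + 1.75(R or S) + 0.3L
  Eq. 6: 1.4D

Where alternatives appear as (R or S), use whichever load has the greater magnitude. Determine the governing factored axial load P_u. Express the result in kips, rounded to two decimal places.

(R or S) → R = 33.50 kips.
Eq. 1: 1.35(150.06) + 0.7(7.33) = 202.58 + 5.13 = 207.71
Eq. 2: 1.2(150.06) + 0.3(27.53) + 0.3(33.50) + 0.7(7.33) = 180.07 + 8.26 + 10.05 + 5.13 = 203.51
Eq. 3: 0.9(150.06) - 0.7(7.33) = 135.05 - 5.13 = 129.92
Eq. 4: 1.3(150.06) + 1.7(57.71) + 0.2(27.53) = 298.69
Eq. 5: 1.25(150.06) + 1.75(33.50) + 0.3(57.71) = 263.51
Eq. 6: 1.4(150.06) = 210.08
The controlling combination is 4, giving 298.69 kips.

298.69 kips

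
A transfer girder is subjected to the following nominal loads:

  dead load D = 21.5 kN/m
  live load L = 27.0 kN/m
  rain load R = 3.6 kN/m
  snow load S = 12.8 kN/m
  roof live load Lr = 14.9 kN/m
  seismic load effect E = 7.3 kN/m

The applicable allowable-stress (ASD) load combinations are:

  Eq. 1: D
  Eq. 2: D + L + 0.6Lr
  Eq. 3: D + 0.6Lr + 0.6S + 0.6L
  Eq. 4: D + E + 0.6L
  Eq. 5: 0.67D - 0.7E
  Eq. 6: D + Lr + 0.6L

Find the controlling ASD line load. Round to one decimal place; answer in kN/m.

57.4 kN/m

Eq. 1: 1.0(21.5) = 21.5
Eq. 2: 1.0(21.5) + 1.0(27.0) + 0.6(14.9) = 57.4
Eq. 3: 1.0(21.5) + 0.6(14.9) + 0.6(12.8) + 0.6(27.0) = 54.3
Eq. 4: 1.0(21.5) + 1.0(7.3) + 0.6(27.0) = 45.0
Eq. 5: 0.67(21.5) - 0.7(7.3) = 9.3
Eq. 6: 1.0(21.5) + 1.0(14.9) + 0.6(27.0) = 52.6
Combination 2 governs: w = 57.4 kN/m.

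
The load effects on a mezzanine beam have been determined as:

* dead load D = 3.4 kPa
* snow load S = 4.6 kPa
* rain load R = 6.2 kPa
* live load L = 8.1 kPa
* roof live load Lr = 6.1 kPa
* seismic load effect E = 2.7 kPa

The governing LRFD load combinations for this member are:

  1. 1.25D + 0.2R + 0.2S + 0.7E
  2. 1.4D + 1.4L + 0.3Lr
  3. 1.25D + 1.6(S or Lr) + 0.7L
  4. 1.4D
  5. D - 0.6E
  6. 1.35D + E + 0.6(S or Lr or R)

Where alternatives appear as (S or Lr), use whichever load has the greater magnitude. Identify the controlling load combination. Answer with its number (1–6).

Combination 3

(S or Lr) → Lr = 6.1 kPa; (S or Lr or R) → R = 6.2 kPa.
1. 1.25(3.4) + 0.2(6.2) + 0.2(4.6) + 0.7(2.7) = 8.3
2. 1.4(3.4) + 1.4(8.1) + 0.3(6.1) = 17.9
3. 1.25(3.4) + 1.6(6.1) + 0.7(8.1) = 19.7
4. 1.4(3.4) = 4.8
5. 1.0(3.4) - 0.6(2.7) = 1.8
6. 1.35(3.4) + 1.0(2.7) + 0.6(6.2) = 11.0
The largest value is 19.7 kPa from combination 3.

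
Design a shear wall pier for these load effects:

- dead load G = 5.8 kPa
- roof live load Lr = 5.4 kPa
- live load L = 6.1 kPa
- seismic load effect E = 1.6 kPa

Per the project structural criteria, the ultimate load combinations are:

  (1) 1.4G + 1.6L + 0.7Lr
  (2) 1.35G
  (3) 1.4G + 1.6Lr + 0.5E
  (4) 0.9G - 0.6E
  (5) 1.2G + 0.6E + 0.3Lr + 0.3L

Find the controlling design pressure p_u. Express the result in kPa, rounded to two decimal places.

21.66 kPa

(1) 1.4(5.8) + 1.6(6.1) + 0.7(5.4) = 8.12 + 9.76 + 3.78 = 21.66
(2) 1.35(5.8) = 7.83
(3) 1.4(5.8) + 1.6(5.4) + 0.5(1.6) = 8.12 + 8.64 + 0.80 = 17.56
(4) 0.9(5.8) - 0.6(1.6) = 5.22 - 0.96 = 4.26
(5) 1.2(5.8) + 0.6(1.6) + 0.3(5.4) + 0.3(6.1) = 6.96 + 0.96 + 1.62 + 1.83 = 11.37
The controlling combination is 1, giving 21.66 kPa.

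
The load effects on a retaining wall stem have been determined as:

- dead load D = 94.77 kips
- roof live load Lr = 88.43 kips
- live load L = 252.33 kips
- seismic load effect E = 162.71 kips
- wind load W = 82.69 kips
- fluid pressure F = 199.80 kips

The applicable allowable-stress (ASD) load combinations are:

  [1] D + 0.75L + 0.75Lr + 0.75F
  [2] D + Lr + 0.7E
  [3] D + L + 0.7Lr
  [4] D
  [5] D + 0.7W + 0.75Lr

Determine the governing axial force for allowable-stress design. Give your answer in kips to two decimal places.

500.19 kips

[1] 1.0(94.77) + 0.75(252.33) + 0.75(88.43) + 0.75(199.80) = 94.77 + 189.25 + 66.32 + 149.85 = 500.19
[2] 1.0(94.77) + 1.0(88.43) + 0.7(162.71) = 94.77 + 88.43 + 113.90 = 297.10
[3] 1.0(94.77) + 1.0(252.33) + 0.7(88.43) = 94.77 + 252.33 + 61.90 = 409.00
[4] 1.0(94.77) = 94.77
[5] 1.0(94.77) + 0.7(82.69) + 0.75(88.43) = 218.98
Combination 1 governs: P = 500.19 kips.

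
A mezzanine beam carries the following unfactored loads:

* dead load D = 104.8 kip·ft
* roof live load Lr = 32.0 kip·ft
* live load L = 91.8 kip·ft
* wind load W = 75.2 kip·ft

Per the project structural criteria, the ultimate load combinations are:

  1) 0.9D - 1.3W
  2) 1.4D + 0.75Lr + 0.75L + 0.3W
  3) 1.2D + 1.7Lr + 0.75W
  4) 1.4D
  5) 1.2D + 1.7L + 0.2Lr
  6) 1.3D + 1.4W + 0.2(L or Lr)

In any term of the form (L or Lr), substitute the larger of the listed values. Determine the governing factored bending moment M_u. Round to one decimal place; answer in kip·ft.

(L or Lr) → L = 91.8 kip·ft.
1) 0.9(104.8) - 1.3(75.2) = -3.4
2) 1.4(104.8) + 0.75(32.0) + 0.75(91.8) + 0.3(75.2) = 262.1
3) 1.2(104.8) + 1.7(32.0) + 0.75(75.2) = 125.8 + 54.4 + 56.4 = 236.6
4) 1.4(104.8) = 146.7
5) 1.2(104.8) + 1.7(91.8) + 0.2(32.0) = 288.2
6) 1.3(104.8) + 1.4(75.2) + 0.2(91.8) = 136.2 + 105.3 + 18.4 = 259.9
Maximum is from combination 5.

288.2 kip·ft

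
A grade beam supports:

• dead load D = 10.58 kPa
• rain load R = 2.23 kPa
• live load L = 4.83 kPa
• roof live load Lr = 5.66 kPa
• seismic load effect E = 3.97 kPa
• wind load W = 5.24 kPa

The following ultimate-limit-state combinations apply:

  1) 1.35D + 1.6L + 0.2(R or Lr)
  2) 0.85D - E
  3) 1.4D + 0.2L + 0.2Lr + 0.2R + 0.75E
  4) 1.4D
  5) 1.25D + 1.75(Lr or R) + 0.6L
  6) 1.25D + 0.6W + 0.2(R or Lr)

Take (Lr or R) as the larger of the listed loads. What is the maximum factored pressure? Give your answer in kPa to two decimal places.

(R or Lr) → Lr = 5.66 kPa; (Lr or R) → Lr = 5.66 kPa.
1) 1.35(10.58) + 1.6(4.83) + 0.2(5.66) = 14.28 + 7.73 + 1.13 = 23.14
2) 0.85(10.58) - 1.0(3.97) = 8.99 - 3.97 = 5.02
3) 1.4(10.58) + 0.2(4.83) + 0.2(5.66) + 0.2(2.23) + 0.75(3.97) = 20.33
4) 1.4(10.58) = 14.81
5) 1.25(10.58) + 1.75(5.66) + 0.6(4.83) = 26.03
6) 1.25(10.58) + 0.6(5.24) + 0.2(5.66) = 13.23 + 3.14 + 1.13 = 17.50
Maximum is from combination 5.

26.03 kPa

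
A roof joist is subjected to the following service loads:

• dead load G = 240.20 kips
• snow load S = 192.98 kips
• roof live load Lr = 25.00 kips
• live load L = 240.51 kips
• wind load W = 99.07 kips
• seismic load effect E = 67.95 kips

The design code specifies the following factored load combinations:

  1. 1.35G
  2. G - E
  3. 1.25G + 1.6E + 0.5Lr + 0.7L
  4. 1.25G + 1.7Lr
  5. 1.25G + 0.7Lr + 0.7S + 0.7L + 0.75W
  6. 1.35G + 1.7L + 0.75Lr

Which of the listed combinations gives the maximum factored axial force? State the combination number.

1. 1.35(240.20) = 324.27
2. 1.0(240.20) - 1.0(67.95) = 172.25
3. 1.25(240.20) + 1.6(67.95) + 0.5(25.00) + 0.7(240.51) = 589.83
4. 1.25(240.20) + 1.7(25.00) = 342.75
5. 1.25(240.20) + 0.7(25.00) + 0.7(192.98) + 0.7(240.51) + 0.75(99.07) = 695.50
6. 1.35(240.20) + 1.7(240.51) + 0.75(25.00) = 751.89
The largest value is 751.89 kips from combination 6.

Combination 6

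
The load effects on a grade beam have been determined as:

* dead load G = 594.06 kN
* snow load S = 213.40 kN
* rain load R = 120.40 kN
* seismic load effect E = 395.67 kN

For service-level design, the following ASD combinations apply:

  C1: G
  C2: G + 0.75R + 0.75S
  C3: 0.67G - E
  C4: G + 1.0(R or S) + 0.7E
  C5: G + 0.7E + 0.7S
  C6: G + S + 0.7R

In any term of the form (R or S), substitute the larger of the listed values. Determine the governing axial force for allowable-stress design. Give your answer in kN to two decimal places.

1084.43 kN

(R or S) → S = 213.40 kN.
C1: 1.0(594.06) = 594.06
C2: 1.0(594.06) + 0.75(120.40) + 0.75(213.40) = 844.41
C3: 0.67(594.06) - 1.0(395.67) = 2.35
C4: 1.0(594.06) + 1.0(213.40) + 0.7(395.67) = 1084.43
C5: 1.0(594.06) + 0.7(395.67) + 0.7(213.40) = 1020.41
C6: 1.0(594.06) + 1.0(213.40) + 0.7(120.40) = 891.74
Maximum is from combination 4.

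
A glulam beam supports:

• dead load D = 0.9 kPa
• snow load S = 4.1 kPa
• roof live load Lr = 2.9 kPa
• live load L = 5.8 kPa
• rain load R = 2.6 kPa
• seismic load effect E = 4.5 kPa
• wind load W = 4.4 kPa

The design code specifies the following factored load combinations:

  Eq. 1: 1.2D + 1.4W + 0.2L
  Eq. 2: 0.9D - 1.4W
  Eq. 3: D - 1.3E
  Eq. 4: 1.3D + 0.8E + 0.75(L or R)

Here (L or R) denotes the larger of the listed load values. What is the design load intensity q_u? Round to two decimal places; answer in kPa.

9.12 kPa

(L or R) → L = 5.8 kPa.
Eq. 1: 1.2(0.9) + 1.4(4.4) + 0.2(5.8) = 1.08 + 6.16 + 1.16 = 8.40
Eq. 2: 0.9(0.9) - 1.4(4.4) = 0.81 - 6.16 = -5.35
Eq. 3: 1.0(0.9) - 1.3(4.5) = 0.90 - 5.85 = -4.95
Eq. 4: 1.3(0.9) + 0.8(4.5) + 0.75(5.8) = 1.17 + 3.60 + 4.35 = 9.12
Combination 4 governs: q_u = 9.12 kPa.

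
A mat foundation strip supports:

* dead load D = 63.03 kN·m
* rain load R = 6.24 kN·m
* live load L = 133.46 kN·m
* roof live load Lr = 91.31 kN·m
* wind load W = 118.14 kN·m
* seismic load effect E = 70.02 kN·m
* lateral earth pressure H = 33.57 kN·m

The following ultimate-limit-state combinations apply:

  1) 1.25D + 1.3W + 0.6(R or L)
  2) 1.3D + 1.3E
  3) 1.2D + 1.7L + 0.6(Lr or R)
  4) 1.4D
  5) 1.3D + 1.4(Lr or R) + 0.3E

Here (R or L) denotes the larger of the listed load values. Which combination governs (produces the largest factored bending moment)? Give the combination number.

(R or L) → L = 133.46 kN·m; (Lr or R) → Lr = 91.31 kN·m.
1) 1.25(63.03) + 1.3(118.14) + 0.6(133.46) = 312.45
2) 1.3(63.03) + 1.3(70.02) = 172.97
3) 1.2(63.03) + 1.7(133.46) + 0.6(91.31) = 357.30
4) 1.4(63.03) = 88.24
5) 1.3(63.03) + 1.4(91.31) + 0.3(70.02) = 230.78
The largest value is 357.30 kN·m from combination 3.

Combination 3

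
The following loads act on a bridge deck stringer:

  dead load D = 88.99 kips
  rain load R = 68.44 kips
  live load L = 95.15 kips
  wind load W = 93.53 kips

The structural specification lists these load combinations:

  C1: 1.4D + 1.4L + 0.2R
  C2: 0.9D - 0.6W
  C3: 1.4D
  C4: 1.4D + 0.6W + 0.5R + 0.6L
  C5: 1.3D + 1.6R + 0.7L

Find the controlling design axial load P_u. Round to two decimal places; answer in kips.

C1: 1.4(88.99) + 1.4(95.15) + 0.2(68.44) = 271.48
C2: 0.9(88.99) - 0.6(93.53) = 80.09 - 56.12 = 23.97
C3: 1.4(88.99) = 124.59
C4: 1.4(88.99) + 0.6(93.53) + 0.5(68.44) + 0.6(95.15) = 272.01
C5: 1.3(88.99) + 1.6(68.44) + 0.7(95.15) = 115.69 + 109.50 + 66.61 = 291.80
The controlling combination is 5, giving 291.80 kips.

291.80 kips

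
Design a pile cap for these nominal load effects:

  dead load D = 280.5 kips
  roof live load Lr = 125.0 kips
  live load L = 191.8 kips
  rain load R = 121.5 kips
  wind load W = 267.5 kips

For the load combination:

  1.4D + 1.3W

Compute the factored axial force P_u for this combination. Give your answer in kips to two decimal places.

740.45 kips

1.4(280.5) + 1.3(267.5) = 392.70 + 347.75 = 740.45
P_u = 740.45 kips.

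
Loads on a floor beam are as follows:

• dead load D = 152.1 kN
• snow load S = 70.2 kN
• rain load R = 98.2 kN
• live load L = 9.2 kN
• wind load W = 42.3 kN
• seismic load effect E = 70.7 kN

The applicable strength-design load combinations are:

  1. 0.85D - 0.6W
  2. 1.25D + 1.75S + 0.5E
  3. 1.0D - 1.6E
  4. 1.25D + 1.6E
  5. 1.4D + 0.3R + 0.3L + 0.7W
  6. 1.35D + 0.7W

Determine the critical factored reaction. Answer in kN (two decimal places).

348.33 kN

1. 0.85(152.1) - 0.6(42.3) = 129.29 - 25.38 = 103.91
2. 1.25(152.1) + 1.75(70.2) + 0.5(70.7) = 190.13 + 122.85 + 35.35 = 348.33
3. 1.0(152.1) - 1.6(70.7) = 152.10 - 113.12 = 38.98
4. 1.25(152.1) + 1.6(70.7) = 190.13 + 113.12 = 303.25
5. 1.4(152.1) + 0.3(98.2) + 0.3(9.2) + 0.7(42.3) = 212.94 + 29.46 + 2.76 + 29.61 = 274.77
6. 1.35(152.1) + 0.7(42.3) = 205.34 + 29.61 = 234.95
Maximum is from combination 2.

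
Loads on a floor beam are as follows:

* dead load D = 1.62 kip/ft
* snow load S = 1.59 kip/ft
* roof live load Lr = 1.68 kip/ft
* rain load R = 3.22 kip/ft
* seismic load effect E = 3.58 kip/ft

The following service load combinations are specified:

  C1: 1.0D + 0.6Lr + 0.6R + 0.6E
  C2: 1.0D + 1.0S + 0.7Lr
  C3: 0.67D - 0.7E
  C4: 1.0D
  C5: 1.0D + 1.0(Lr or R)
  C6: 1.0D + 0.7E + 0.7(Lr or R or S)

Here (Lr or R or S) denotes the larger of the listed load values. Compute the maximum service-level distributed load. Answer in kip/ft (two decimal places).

(Lr or R) → R = 3.22 kip/ft; (Lr or R or S) → R = 3.22 kip/ft.
C1: 1.0(1.62) + 0.6(1.68) + 0.6(3.22) + 0.6(3.58) = 1.62 + 1.01 + 1.93 + 2.15 = 6.71
C2: 1.0(1.62) + 1.0(1.59) + 0.7(1.68) = 1.62 + 1.59 + 1.18 = 4.39
C3: 0.67(1.62) - 0.7(3.58) = 1.09 - 2.51 = -1.42
C4: 1.0(1.62) = 1.62
C5: 1.0(1.62) + 1.0(3.22) = 1.62 + 3.22 = 4.84
C6: 1.0(1.62) + 0.7(3.58) + 0.7(3.22) = 1.62 + 2.51 + 2.25 = 6.38
Maximum is from combination 1.

6.71 kip/ft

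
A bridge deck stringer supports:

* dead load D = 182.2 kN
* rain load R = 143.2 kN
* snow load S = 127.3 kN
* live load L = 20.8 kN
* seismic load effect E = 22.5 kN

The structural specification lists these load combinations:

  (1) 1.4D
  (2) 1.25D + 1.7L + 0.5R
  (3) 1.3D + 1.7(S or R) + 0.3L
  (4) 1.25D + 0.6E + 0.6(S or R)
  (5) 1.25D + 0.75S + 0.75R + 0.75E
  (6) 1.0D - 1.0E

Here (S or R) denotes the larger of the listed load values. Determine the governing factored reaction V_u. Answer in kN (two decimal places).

(S or R) → R = 143.2 kN.
(1) 1.4(182.2) = 255.08
(2) 1.25(182.2) + 1.7(20.8) + 0.5(143.2) = 227.75 + 35.36 + 71.60 = 334.71
(3) 1.3(182.2) + 1.7(143.2) + 0.3(20.8) = 236.86 + 243.44 + 6.24 = 486.54
(4) 1.25(182.2) + 0.6(22.5) + 0.6(143.2) = 227.75 + 13.50 + 85.92 = 327.17
(5) 1.25(182.2) + 0.75(127.3) + 0.75(143.2) + 0.75(22.5) = 447.50
(6) 1.0(182.2) - 1.0(22.5) = 182.20 - 22.50 = 159.70
The controlling combination is 3, giving 486.54 kN.

486.54 kN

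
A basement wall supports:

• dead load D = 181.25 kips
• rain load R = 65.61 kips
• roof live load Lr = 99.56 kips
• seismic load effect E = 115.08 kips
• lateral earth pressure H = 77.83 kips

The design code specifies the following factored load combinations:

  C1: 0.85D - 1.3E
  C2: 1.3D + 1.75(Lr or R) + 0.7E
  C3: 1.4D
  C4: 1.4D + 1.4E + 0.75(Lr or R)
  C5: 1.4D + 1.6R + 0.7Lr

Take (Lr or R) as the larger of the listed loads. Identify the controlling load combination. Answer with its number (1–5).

Combination 2

(Lr or R) → Lr = 99.56 kips.
C1: 0.85(181.25) - 1.3(115.08) = 4.46
C2: 1.3(181.25) + 1.75(99.56) + 0.7(115.08) = 490.41
C3: 1.4(181.25) = 253.75
C4: 1.4(181.25) + 1.4(115.08) + 0.75(99.56) = 489.53
C5: 1.4(181.25) + 1.6(65.61) + 0.7(99.56) = 428.42
The largest value is 490.41 kips from combination 2.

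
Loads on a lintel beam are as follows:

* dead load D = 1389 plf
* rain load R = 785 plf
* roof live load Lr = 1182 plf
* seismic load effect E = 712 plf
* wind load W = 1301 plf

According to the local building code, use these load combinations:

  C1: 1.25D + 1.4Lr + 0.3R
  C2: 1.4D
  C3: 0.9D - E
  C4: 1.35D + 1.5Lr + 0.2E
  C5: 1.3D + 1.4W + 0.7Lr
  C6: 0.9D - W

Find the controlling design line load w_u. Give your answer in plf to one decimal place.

4454.5 plf

C1: 1.25(1389) + 1.4(1182) + 0.3(785) = 1736.3 + 1654.8 + 235.5 = 3626.6
C2: 1.4(1389) = 1944.6
C3: 0.9(1389) - 1.0(712) = 1250.1 - 712.0 = 538.1
C4: 1.35(1389) + 1.5(1182) + 0.2(712) = 1875.2 + 1773.0 + 142.4 = 3790.6
C5: 1.3(1389) + 1.4(1301) + 0.7(1182) = 1805.7 + 1821.4 + 827.4 = 4454.5
C6: 0.9(1389) - 1.0(1301) = 1250.1 - 1301.0 = -50.9
Maximum is from combination 5.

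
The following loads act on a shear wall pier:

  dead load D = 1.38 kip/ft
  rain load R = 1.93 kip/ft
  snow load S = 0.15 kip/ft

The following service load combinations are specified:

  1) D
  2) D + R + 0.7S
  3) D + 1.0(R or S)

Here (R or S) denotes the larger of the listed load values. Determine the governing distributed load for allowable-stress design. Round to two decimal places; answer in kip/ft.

3.42 kip/ft

(R or S) → R = 1.93 kip/ft.
1) 1.0(1.38) = 1.38
2) 1.0(1.38) + 1.0(1.93) + 0.7(0.15) = 3.42
3) 1.0(1.38) + 1.0(1.93) = 3.31
Maximum is from combination 2.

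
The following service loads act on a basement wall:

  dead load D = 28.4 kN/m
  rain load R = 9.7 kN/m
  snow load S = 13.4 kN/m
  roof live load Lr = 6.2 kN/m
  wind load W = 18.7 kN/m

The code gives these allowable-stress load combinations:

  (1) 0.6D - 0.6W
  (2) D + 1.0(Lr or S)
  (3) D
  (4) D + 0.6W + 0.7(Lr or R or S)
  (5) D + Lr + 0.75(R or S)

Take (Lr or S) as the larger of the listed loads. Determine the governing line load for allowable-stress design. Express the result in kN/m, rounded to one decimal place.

49.0 kN/m

(Lr or S) → S = 13.4 kN/m; (Lr or R or S) → S = 13.4 kN/m; (R or S) → S = 13.4 kN/m.
(1) 0.6(28.4) - 0.6(18.7) = 17.0 - 11.2 = 5.8
(2) 1.0(28.4) + 1.0(13.4) = 28.4 + 13.4 = 41.8
(3) 1.0(28.4) = 28.4
(4) 1.0(28.4) + 0.6(18.7) + 0.7(13.4) = 28.4 + 11.2 + 9.4 = 49.0
(5) 1.0(28.4) + 1.0(6.2) + 0.75(13.4) = 28.4 + 6.2 + 10.1 = 44.7
Maximum is from combination 4.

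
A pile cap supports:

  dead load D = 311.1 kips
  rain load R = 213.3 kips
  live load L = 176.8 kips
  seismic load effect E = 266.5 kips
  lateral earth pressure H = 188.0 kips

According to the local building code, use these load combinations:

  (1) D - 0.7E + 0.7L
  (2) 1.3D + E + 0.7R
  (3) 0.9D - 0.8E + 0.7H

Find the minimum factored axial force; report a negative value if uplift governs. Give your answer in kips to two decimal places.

(1) 1.0(311.1) - 0.7(266.5) + 0.7(176.8) = 311.10 - 186.55 + 123.76 = 248.31
(2) 1.3(311.1) + 1.0(266.5) + 0.7(213.3) = 404.43 + 266.50 + 149.31 = 820.24
(3) 0.9(311.1) - 0.8(266.5) + 0.7(188.0) = 279.99 - 213.20 + 131.60 = 198.39
Combination 3 gives the minimum: 198.39 kips.

198.39 kips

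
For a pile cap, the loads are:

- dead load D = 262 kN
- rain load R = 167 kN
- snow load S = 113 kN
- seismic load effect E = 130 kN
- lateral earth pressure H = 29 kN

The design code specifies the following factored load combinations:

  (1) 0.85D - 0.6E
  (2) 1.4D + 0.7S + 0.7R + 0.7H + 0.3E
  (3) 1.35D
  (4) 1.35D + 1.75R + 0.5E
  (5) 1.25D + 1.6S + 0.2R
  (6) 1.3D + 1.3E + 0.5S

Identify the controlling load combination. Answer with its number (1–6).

Combination 4

(1) 0.85(262) - 0.6(130) = 144.7
(2) 1.4(262) + 0.7(113) + 0.7(167) + 0.7(29) + 0.3(130) = 622.1
(3) 1.35(262) = 353.7
(4) 1.35(262) + 1.75(167) + 0.5(130) = 711.0
(5) 1.25(262) + 1.6(113) + 0.2(167) = 541.7
(6) 1.3(262) + 1.3(130) + 0.5(113) = 566.1
The largest value is 711.0 kN from combination 4.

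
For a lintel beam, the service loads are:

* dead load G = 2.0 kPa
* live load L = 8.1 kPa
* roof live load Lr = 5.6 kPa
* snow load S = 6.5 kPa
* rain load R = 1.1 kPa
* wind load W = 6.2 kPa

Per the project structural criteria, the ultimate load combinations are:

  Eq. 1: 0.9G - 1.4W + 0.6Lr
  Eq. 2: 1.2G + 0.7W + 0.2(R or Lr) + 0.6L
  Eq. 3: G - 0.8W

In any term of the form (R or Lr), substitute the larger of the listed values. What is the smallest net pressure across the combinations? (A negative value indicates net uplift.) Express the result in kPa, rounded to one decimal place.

-3.5 kPa

(R or Lr) → Lr = 5.6 kPa.
Eq. 1: 0.9(2.0) - 1.4(6.2) + 0.6(5.6) = 1.8 - 8.7 + 3.4 = -3.5
Eq. 2: 1.2(2.0) + 0.7(6.2) + 0.2(5.6) + 0.6(8.1) = 2.4 + 4.3 + 1.1 + 4.9 = 12.7
Eq. 3: 1.0(2.0) - 0.8(6.2) = 2.0 - 5.0 = -3.0
Combination 1 gives the minimum: -3.5 kPa.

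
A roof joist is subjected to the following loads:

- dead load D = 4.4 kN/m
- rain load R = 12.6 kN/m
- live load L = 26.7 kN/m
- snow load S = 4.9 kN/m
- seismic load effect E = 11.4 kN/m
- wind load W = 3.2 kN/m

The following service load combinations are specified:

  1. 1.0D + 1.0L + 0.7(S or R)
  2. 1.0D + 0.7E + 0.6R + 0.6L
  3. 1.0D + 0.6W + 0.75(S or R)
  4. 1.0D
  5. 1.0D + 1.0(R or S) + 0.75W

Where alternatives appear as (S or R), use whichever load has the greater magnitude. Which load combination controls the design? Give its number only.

Combination 1

(S or R) → R = 12.6 kN/m; (R or S) → R = 12.6 kN/m.
1. 1.0(4.4) + 1.0(26.7) + 0.7(12.6) = 39.9
2. 1.0(4.4) + 0.7(11.4) + 0.6(12.6) + 0.6(26.7) = 36.0
3. 1.0(4.4) + 0.6(3.2) + 0.75(12.6) = 15.8
4. 1.0(4.4) = 4.4
5. 1.0(4.4) + 1.0(12.6) + 0.75(3.2) = 19.4
The largest value is 39.9 kN/m from combination 1.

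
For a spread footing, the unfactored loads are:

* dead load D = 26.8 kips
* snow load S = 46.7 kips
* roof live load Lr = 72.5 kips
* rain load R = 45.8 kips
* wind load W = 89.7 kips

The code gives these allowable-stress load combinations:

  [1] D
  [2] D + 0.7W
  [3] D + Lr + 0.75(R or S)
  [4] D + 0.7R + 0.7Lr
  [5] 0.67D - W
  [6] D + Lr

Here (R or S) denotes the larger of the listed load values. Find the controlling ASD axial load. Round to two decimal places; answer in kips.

(R or S) → S = 46.7 kips.
[1] 1.0(26.8) = 26.80
[2] 1.0(26.8) + 0.7(89.7) = 26.80 + 62.79 = 89.59
[3] 1.0(26.8) + 1.0(72.5) + 0.75(46.7) = 26.80 + 72.50 + 35.03 = 134.33
[4] 1.0(26.8) + 0.7(45.8) + 0.7(72.5) = 26.80 + 32.06 + 50.75 = 109.61
[5] 0.67(26.8) - 1.0(89.7) = 17.96 - 89.70 = -71.74
[6] 1.0(26.8) + 1.0(72.5) = 26.80 + 72.50 = 99.30
The controlling combination is 3, giving 134.33 kips.

134.33 kips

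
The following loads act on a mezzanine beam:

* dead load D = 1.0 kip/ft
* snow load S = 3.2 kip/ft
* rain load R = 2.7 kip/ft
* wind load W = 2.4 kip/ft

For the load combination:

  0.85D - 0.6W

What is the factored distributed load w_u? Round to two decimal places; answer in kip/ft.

0.85(1.0) - 0.6(2.4) = 0.85 - 1.44 = -0.59
w_u = -0.59 kip/ft.

-0.59 kip/ft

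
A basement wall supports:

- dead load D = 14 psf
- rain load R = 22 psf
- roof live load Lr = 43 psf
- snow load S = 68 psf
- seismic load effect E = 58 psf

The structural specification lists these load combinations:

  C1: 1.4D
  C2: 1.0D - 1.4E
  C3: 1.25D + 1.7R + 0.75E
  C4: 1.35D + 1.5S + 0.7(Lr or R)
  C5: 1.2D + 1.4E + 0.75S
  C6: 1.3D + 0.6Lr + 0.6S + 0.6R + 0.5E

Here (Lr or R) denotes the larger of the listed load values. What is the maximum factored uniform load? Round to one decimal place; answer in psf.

151.0 psf

(Lr or R) → Lr = 43 psf.
C1: 1.4(14) = 19.6
C2: 1.0(14) - 1.4(58) = 14.0 - 81.2 = -67.2
C3: 1.25(14) + 1.7(22) + 0.75(58) = 17.5 + 37.4 + 43.5 = 98.4
C4: 1.35(14) + 1.5(68) + 0.7(43) = 18.9 + 102.0 + 30.1 = 151.0
C5: 1.2(14) + 1.4(58) + 0.75(68) = 16.8 + 81.2 + 51.0 = 149.0
C6: 1.3(14) + 0.6(43) + 0.6(68) + 0.6(22) + 0.5(58) = 18.2 + 25.8 + 40.8 + 13.2 + 29.0 = 127.0
Maximum is from combination 4.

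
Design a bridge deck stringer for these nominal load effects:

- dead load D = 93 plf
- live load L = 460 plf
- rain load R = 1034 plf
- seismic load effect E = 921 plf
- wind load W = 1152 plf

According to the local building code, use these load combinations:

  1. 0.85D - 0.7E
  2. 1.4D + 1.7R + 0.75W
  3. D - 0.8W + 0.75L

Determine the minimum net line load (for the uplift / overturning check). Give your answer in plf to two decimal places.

1. 0.85(93) - 0.7(921) = 79.05 - 644.70 = -565.65
2. 1.4(93) + 1.7(1034) + 0.75(1152) = 130.20 + 1757.80 + 864.00 = 2752.00
3. 1.0(93) - 0.8(1152) + 0.75(460) = 93.00 - 921.60 + 345.00 = -483.60
Combination 1 gives the minimum: -565.65 plf.

-565.65 plf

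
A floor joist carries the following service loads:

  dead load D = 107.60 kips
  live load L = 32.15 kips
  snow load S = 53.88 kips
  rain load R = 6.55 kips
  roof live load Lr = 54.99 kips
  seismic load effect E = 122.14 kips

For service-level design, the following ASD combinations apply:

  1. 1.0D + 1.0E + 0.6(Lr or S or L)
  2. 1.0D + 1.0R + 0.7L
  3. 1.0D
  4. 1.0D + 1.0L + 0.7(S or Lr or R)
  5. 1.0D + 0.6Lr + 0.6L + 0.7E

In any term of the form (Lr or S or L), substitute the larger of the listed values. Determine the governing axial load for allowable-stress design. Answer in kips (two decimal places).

262.73 kips

(Lr or S or L) → Lr = 54.99 kips; (S or Lr or R) → Lr = 54.99 kips.
1. 1.0(107.60) + 1.0(122.14) + 0.6(54.99) = 107.60 + 122.14 + 32.99 = 262.73
2. 1.0(107.60) + 1.0(6.55) + 0.7(32.15) = 107.60 + 6.55 + 22.51 = 136.66
3. 1.0(107.60) = 107.60
4. 1.0(107.60) + 1.0(32.15) + 0.7(54.99) = 107.60 + 32.15 + 38.49 = 178.24
5. 1.0(107.60) + 0.6(54.99) + 0.6(32.15) + 0.7(122.14) = 107.60 + 32.99 + 19.29 + 85.50 = 245.38
Maximum is from combination 1.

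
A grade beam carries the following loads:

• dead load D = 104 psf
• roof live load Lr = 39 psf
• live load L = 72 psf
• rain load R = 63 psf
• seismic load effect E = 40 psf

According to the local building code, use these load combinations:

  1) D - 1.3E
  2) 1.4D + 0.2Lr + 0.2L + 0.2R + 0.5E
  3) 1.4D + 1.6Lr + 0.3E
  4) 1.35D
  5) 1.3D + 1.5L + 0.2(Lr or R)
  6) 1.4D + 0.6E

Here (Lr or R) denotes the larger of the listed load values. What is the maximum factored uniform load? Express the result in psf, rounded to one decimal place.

(Lr or R) → R = 63 psf.
1) 1.0(104) - 1.3(40) = 104.0 - 52.0 = 52.0
2) 1.4(104) + 0.2(39) + 0.2(72) + 0.2(63) + 0.5(40) = 145.6 + 7.8 + 14.4 + 12.6 + 20.0 = 200.4
3) 1.4(104) + 1.6(39) + 0.3(40) = 145.6 + 62.4 + 12.0 = 220.0
4) 1.35(104) = 140.4
5) 1.3(104) + 1.5(72) + 0.2(63) = 135.2 + 108.0 + 12.6 = 255.8
6) 1.4(104) + 0.6(40) = 145.6 + 24.0 = 169.6
Maximum is from combination 5.

255.8 psf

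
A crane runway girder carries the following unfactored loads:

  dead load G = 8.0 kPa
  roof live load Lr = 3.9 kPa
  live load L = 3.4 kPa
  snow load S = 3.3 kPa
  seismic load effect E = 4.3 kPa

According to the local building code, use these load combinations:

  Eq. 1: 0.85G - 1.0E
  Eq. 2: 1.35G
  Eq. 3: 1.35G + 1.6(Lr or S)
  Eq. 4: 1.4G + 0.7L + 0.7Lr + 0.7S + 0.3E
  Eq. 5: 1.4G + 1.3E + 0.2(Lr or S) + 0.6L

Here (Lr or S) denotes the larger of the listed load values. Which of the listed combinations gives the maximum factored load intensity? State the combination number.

(Lr or S) → Lr = 3.9 kPa.
Eq. 1: 0.85(8.0) - 1.0(4.3) = 2.5
Eq. 2: 1.35(8.0) = 10.8
Eq. 3: 1.35(8.0) + 1.6(3.9) = 17.0
Eq. 4: 1.4(8.0) + 0.7(3.4) + 0.7(3.9) + 0.7(3.3) + 0.3(4.3) = 19.9
Eq. 5: 1.4(8.0) + 1.3(4.3) + 0.2(3.9) + 0.6(3.4) = 19.6
The largest value is 19.9 kPa from combination 4.

Combination 4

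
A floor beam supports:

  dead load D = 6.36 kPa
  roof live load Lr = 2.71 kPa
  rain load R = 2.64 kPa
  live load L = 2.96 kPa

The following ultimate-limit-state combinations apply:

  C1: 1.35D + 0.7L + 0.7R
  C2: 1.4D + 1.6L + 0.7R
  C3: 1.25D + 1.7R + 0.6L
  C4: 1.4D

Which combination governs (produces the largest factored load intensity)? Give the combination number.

C1: 1.35(6.36) + 0.7(2.96) + 0.7(2.64) = 12.51
C2: 1.4(6.36) + 1.6(2.96) + 0.7(2.64) = 15.49
C3: 1.25(6.36) + 1.7(2.64) + 0.6(2.96) = 14.21
C4: 1.4(6.36) = 8.90
The largest value is 15.49 kPa from combination 2.

Combination 2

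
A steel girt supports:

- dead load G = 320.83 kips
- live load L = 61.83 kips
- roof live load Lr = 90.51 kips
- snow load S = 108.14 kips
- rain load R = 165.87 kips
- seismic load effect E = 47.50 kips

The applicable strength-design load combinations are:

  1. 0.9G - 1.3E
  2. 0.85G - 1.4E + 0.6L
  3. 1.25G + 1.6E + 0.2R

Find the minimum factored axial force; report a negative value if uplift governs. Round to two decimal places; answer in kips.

227.00 kips

1. 0.9(320.83) - 1.3(47.50) = 288.75 - 61.75 = 227.00
2. 0.85(320.83) - 1.4(47.50) + 0.6(61.83) = 243.30
3. 1.25(320.83) + 1.6(47.50) + 0.2(165.87) = 401.04 + 76.00 + 33.17 = 510.21
Combination 1 gives the minimum: 227.00 kips.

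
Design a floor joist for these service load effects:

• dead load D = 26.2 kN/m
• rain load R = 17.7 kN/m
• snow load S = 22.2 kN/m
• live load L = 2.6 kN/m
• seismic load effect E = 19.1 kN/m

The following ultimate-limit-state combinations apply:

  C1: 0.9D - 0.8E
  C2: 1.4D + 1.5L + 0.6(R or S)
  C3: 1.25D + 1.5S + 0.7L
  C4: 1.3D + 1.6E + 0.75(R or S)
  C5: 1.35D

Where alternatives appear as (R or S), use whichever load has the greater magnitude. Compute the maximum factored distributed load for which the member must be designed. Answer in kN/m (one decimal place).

81.3 kN/m

(R or S) → S = 22.2 kN/m.
C1: 0.9(26.2) - 0.8(19.1) = 8.3
C2: 1.4(26.2) + 1.5(2.6) + 0.6(22.2) = 53.9
C3: 1.25(26.2) + 1.5(22.2) + 0.7(2.6) = 67.9
C4: 1.3(26.2) + 1.6(19.1) + 0.75(22.2) = 81.3
C5: 1.35(26.2) = 35.4
Maximum is from combination 4.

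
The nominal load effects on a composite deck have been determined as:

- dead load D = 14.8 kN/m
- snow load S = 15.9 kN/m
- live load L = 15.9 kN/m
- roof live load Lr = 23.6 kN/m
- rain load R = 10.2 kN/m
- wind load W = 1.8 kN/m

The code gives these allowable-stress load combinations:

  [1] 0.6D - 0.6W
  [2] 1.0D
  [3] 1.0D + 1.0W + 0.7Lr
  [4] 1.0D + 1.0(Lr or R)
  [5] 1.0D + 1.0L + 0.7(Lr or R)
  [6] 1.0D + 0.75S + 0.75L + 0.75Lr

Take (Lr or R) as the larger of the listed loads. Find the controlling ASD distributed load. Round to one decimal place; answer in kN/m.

(Lr or R) → Lr = 23.6 kN/m.
[1] 0.6(14.8) - 0.6(1.8) = 8.9 - 1.1 = 7.8
[2] 1.0(14.8) = 14.8
[3] 1.0(14.8) + 1.0(1.8) + 0.7(23.6) = 14.8 + 1.8 + 16.5 = 33.1
[4] 1.0(14.8) + 1.0(23.6) = 14.8 + 23.6 = 38.4
[5] 1.0(14.8) + 1.0(15.9) + 0.7(23.6) = 14.8 + 15.9 + 16.5 = 47.2
[6] 1.0(14.8) + 0.75(15.9) + 0.75(15.9) + 0.75(23.6) = 56.4
Combination 6 governs: w = 56.4 kN/m.

56.4 kN/m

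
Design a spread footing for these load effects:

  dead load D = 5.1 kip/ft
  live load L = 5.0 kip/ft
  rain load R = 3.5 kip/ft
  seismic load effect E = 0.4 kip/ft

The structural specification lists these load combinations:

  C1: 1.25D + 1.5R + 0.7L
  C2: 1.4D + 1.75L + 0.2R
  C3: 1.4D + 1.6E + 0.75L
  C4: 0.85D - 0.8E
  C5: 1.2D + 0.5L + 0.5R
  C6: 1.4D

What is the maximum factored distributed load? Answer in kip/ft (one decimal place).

16.6 kip/ft

C1: 1.25(5.1) + 1.5(3.5) + 0.7(5.0) = 15.1
C2: 1.4(5.1) + 1.75(5.0) + 0.2(3.5) = 16.6
C3: 1.4(5.1) + 1.6(0.4) + 0.75(5.0) = 11.5
C4: 0.85(5.1) - 0.8(0.4) = 4.0
C5: 1.2(5.1) + 0.5(5.0) + 0.5(3.5) = 10.4
C6: 1.4(5.1) = 7.1
The controlling combination is 2, giving 16.6 kip/ft.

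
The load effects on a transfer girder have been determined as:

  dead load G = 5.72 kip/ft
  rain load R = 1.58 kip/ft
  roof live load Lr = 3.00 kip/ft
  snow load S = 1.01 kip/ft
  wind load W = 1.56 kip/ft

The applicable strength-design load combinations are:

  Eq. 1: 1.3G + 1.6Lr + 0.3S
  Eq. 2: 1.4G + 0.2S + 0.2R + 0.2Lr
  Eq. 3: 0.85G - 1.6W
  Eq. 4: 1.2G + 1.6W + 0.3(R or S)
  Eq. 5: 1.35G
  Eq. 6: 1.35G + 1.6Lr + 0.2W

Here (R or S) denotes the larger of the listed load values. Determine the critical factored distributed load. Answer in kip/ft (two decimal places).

(R or S) → R = 1.58 kip/ft.
Eq. 1: 1.3(5.72) + 1.6(3.00) + 0.3(1.01) = 12.54
Eq. 2: 1.4(5.72) + 0.2(1.01) + 0.2(1.58) + 0.2(3.00) = 9.13
Eq. 3: 0.85(5.72) - 1.6(1.56) = 2.37
Eq. 4: 1.2(5.72) + 1.6(1.56) + 0.3(1.58) = 9.83
Eq. 5: 1.35(5.72) = 7.72
Eq. 6: 1.35(5.72) + 1.6(3.00) + 0.2(1.56) = 12.83
The controlling combination is 6, giving 12.83 kip/ft.

12.83 kip/ft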